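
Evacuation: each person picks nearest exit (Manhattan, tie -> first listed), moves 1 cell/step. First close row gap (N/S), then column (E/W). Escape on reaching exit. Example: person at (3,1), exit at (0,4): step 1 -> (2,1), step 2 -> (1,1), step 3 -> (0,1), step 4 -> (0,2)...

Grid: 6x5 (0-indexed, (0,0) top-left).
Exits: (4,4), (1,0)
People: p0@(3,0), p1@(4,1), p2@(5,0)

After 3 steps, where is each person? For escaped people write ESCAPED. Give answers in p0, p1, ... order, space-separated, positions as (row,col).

Step 1: p0:(3,0)->(2,0) | p1:(4,1)->(4,2) | p2:(5,0)->(4,0)
Step 2: p0:(2,0)->(1,0)->EXIT | p1:(4,2)->(4,3) | p2:(4,0)->(3,0)
Step 3: p0:escaped | p1:(4,3)->(4,4)->EXIT | p2:(3,0)->(2,0)

ESCAPED ESCAPED (2,0)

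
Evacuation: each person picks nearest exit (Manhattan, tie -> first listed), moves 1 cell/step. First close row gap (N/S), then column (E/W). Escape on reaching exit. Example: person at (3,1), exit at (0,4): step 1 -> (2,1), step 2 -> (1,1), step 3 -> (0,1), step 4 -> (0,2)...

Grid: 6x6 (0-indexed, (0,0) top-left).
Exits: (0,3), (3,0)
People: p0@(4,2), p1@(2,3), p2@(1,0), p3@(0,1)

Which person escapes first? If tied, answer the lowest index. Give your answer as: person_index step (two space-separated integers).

Answer: 1 2

Derivation:
Step 1: p0:(4,2)->(3,2) | p1:(2,3)->(1,3) | p2:(1,0)->(2,0) | p3:(0,1)->(0,2)
Step 2: p0:(3,2)->(3,1) | p1:(1,3)->(0,3)->EXIT | p2:(2,0)->(3,0)->EXIT | p3:(0,2)->(0,3)->EXIT
Step 3: p0:(3,1)->(3,0)->EXIT | p1:escaped | p2:escaped | p3:escaped
Exit steps: [3, 2, 2, 2]
First to escape: p1 at step 2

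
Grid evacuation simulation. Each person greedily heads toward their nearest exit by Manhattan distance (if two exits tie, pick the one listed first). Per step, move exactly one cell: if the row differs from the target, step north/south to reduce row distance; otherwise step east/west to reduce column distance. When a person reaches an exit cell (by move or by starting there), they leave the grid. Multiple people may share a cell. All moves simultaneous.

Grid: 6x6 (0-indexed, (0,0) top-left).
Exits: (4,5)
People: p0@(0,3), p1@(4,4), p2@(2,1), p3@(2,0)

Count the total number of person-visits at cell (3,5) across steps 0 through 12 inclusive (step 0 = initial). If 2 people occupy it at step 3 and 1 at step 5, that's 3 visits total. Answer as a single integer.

Step 0: p0@(0,3) p1@(4,4) p2@(2,1) p3@(2,0) -> at (3,5): 0 [-], cum=0
Step 1: p0@(1,3) p1@ESC p2@(3,1) p3@(3,0) -> at (3,5): 0 [-], cum=0
Step 2: p0@(2,3) p1@ESC p2@(4,1) p3@(4,0) -> at (3,5): 0 [-], cum=0
Step 3: p0@(3,3) p1@ESC p2@(4,2) p3@(4,1) -> at (3,5): 0 [-], cum=0
Step 4: p0@(4,3) p1@ESC p2@(4,3) p3@(4,2) -> at (3,5): 0 [-], cum=0
Step 5: p0@(4,4) p1@ESC p2@(4,4) p3@(4,3) -> at (3,5): 0 [-], cum=0
Step 6: p0@ESC p1@ESC p2@ESC p3@(4,4) -> at (3,5): 0 [-], cum=0
Step 7: p0@ESC p1@ESC p2@ESC p3@ESC -> at (3,5): 0 [-], cum=0
Total visits = 0

Answer: 0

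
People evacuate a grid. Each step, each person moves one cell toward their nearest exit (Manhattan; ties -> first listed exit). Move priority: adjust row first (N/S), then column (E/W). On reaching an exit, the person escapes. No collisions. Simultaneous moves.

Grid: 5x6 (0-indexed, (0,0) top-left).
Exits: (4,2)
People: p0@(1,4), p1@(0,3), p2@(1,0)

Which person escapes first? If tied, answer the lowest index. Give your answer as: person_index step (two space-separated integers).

Step 1: p0:(1,4)->(2,4) | p1:(0,3)->(1,3) | p2:(1,0)->(2,0)
Step 2: p0:(2,4)->(3,4) | p1:(1,3)->(2,3) | p2:(2,0)->(3,0)
Step 3: p0:(3,4)->(4,4) | p1:(2,3)->(3,3) | p2:(3,0)->(4,0)
Step 4: p0:(4,4)->(4,3) | p1:(3,3)->(4,3) | p2:(4,0)->(4,1)
Step 5: p0:(4,3)->(4,2)->EXIT | p1:(4,3)->(4,2)->EXIT | p2:(4,1)->(4,2)->EXIT
Exit steps: [5, 5, 5]
First to escape: p0 at step 5

Answer: 0 5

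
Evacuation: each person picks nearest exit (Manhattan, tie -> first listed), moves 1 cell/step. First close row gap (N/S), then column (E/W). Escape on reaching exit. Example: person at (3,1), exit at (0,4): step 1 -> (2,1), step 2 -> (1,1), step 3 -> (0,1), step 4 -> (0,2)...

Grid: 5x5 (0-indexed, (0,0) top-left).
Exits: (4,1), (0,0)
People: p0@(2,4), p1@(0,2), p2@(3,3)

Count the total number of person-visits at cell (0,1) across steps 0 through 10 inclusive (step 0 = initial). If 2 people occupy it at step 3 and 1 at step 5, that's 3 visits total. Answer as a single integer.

Step 0: p0@(2,4) p1@(0,2) p2@(3,3) -> at (0,1): 0 [-], cum=0
Step 1: p0@(3,4) p1@(0,1) p2@(4,3) -> at (0,1): 1 [p1], cum=1
Step 2: p0@(4,4) p1@ESC p2@(4,2) -> at (0,1): 0 [-], cum=1
Step 3: p0@(4,3) p1@ESC p2@ESC -> at (0,1): 0 [-], cum=1
Step 4: p0@(4,2) p1@ESC p2@ESC -> at (0,1): 0 [-], cum=1
Step 5: p0@ESC p1@ESC p2@ESC -> at (0,1): 0 [-], cum=1
Total visits = 1

Answer: 1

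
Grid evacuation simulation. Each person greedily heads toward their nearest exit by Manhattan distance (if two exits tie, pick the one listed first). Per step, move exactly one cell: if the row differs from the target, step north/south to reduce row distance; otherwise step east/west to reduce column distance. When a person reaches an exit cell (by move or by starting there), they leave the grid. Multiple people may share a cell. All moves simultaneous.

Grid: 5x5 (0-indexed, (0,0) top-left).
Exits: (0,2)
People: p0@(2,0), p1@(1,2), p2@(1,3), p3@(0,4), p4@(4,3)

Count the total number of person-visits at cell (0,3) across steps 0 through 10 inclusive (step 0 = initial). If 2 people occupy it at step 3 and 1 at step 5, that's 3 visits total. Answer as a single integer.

Answer: 3

Derivation:
Step 0: p0@(2,0) p1@(1,2) p2@(1,3) p3@(0,4) p4@(4,3) -> at (0,3): 0 [-], cum=0
Step 1: p0@(1,0) p1@ESC p2@(0,3) p3@(0,3) p4@(3,3) -> at (0,3): 2 [p2,p3], cum=2
Step 2: p0@(0,0) p1@ESC p2@ESC p3@ESC p4@(2,3) -> at (0,3): 0 [-], cum=2
Step 3: p0@(0,1) p1@ESC p2@ESC p3@ESC p4@(1,3) -> at (0,3): 0 [-], cum=2
Step 4: p0@ESC p1@ESC p2@ESC p3@ESC p4@(0,3) -> at (0,3): 1 [p4], cum=3
Step 5: p0@ESC p1@ESC p2@ESC p3@ESC p4@ESC -> at (0,3): 0 [-], cum=3
Total visits = 3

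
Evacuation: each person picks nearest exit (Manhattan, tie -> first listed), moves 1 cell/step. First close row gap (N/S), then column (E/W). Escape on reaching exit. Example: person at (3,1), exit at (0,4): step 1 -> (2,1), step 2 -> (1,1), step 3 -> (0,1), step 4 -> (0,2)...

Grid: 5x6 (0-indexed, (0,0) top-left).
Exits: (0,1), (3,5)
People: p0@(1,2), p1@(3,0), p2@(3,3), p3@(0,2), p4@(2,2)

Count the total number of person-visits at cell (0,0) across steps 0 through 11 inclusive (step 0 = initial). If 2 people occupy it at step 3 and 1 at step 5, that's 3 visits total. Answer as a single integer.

Step 0: p0@(1,2) p1@(3,0) p2@(3,3) p3@(0,2) p4@(2,2) -> at (0,0): 0 [-], cum=0
Step 1: p0@(0,2) p1@(2,0) p2@(3,4) p3@ESC p4@(1,2) -> at (0,0): 0 [-], cum=0
Step 2: p0@ESC p1@(1,0) p2@ESC p3@ESC p4@(0,2) -> at (0,0): 0 [-], cum=0
Step 3: p0@ESC p1@(0,0) p2@ESC p3@ESC p4@ESC -> at (0,0): 1 [p1], cum=1
Step 4: p0@ESC p1@ESC p2@ESC p3@ESC p4@ESC -> at (0,0): 0 [-], cum=1
Total visits = 1

Answer: 1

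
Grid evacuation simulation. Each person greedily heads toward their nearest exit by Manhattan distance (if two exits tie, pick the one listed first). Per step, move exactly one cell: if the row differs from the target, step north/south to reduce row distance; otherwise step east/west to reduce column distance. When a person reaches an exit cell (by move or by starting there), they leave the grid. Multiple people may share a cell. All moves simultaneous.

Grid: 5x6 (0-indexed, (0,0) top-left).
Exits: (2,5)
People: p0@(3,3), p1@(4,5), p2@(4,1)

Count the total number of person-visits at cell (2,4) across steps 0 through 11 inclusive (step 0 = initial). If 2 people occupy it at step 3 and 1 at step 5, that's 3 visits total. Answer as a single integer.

Answer: 2

Derivation:
Step 0: p0@(3,3) p1@(4,5) p2@(4,1) -> at (2,4): 0 [-], cum=0
Step 1: p0@(2,3) p1@(3,5) p2@(3,1) -> at (2,4): 0 [-], cum=0
Step 2: p0@(2,4) p1@ESC p2@(2,1) -> at (2,4): 1 [p0], cum=1
Step 3: p0@ESC p1@ESC p2@(2,2) -> at (2,4): 0 [-], cum=1
Step 4: p0@ESC p1@ESC p2@(2,3) -> at (2,4): 0 [-], cum=1
Step 5: p0@ESC p1@ESC p2@(2,4) -> at (2,4): 1 [p2], cum=2
Step 6: p0@ESC p1@ESC p2@ESC -> at (2,4): 0 [-], cum=2
Total visits = 2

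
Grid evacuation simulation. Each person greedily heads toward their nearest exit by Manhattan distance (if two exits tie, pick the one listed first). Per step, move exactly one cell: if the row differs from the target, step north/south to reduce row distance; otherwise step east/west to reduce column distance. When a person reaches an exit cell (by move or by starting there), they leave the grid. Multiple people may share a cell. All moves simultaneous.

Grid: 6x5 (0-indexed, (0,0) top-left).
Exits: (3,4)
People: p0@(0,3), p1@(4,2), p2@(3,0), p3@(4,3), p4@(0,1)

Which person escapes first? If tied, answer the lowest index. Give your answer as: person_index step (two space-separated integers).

Step 1: p0:(0,3)->(1,3) | p1:(4,2)->(3,2) | p2:(3,0)->(3,1) | p3:(4,3)->(3,3) | p4:(0,1)->(1,1)
Step 2: p0:(1,3)->(2,3) | p1:(3,2)->(3,3) | p2:(3,1)->(3,2) | p3:(3,3)->(3,4)->EXIT | p4:(1,1)->(2,1)
Step 3: p0:(2,3)->(3,3) | p1:(3,3)->(3,4)->EXIT | p2:(3,2)->(3,3) | p3:escaped | p4:(2,1)->(3,1)
Step 4: p0:(3,3)->(3,4)->EXIT | p1:escaped | p2:(3,3)->(3,4)->EXIT | p3:escaped | p4:(3,1)->(3,2)
Step 5: p0:escaped | p1:escaped | p2:escaped | p3:escaped | p4:(3,2)->(3,3)
Step 6: p0:escaped | p1:escaped | p2:escaped | p3:escaped | p4:(3,3)->(3,4)->EXIT
Exit steps: [4, 3, 4, 2, 6]
First to escape: p3 at step 2

Answer: 3 2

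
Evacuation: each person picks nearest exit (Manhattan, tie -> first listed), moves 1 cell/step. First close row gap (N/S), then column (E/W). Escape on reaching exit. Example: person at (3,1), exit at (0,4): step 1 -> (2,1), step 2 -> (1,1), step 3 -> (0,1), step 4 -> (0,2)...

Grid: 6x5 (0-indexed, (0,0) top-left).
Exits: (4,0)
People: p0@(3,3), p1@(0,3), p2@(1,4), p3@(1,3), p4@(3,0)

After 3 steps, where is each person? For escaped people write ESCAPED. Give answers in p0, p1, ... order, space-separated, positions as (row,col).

Step 1: p0:(3,3)->(4,3) | p1:(0,3)->(1,3) | p2:(1,4)->(2,4) | p3:(1,3)->(2,3) | p4:(3,0)->(4,0)->EXIT
Step 2: p0:(4,3)->(4,2) | p1:(1,3)->(2,3) | p2:(2,4)->(3,4) | p3:(2,3)->(3,3) | p4:escaped
Step 3: p0:(4,2)->(4,1) | p1:(2,3)->(3,3) | p2:(3,4)->(4,4) | p3:(3,3)->(4,3) | p4:escaped

(4,1) (3,3) (4,4) (4,3) ESCAPED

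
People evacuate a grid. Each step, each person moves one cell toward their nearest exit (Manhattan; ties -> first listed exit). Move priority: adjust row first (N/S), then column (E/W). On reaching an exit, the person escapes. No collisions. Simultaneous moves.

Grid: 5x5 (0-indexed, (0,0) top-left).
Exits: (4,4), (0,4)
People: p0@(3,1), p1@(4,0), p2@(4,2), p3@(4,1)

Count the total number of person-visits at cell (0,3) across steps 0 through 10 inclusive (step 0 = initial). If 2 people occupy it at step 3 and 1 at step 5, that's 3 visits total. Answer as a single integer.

Answer: 0

Derivation:
Step 0: p0@(3,1) p1@(4,0) p2@(4,2) p3@(4,1) -> at (0,3): 0 [-], cum=0
Step 1: p0@(4,1) p1@(4,1) p2@(4,3) p3@(4,2) -> at (0,3): 0 [-], cum=0
Step 2: p0@(4,2) p1@(4,2) p2@ESC p3@(4,3) -> at (0,3): 0 [-], cum=0
Step 3: p0@(4,3) p1@(4,3) p2@ESC p3@ESC -> at (0,3): 0 [-], cum=0
Step 4: p0@ESC p1@ESC p2@ESC p3@ESC -> at (0,3): 0 [-], cum=0
Total visits = 0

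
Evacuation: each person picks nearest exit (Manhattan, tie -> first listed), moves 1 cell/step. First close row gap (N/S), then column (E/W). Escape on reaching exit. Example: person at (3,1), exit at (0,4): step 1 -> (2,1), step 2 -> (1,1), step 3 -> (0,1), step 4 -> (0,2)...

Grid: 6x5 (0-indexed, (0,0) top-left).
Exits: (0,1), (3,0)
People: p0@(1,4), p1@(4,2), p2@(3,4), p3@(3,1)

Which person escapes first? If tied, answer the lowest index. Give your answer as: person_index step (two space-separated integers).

Answer: 3 1

Derivation:
Step 1: p0:(1,4)->(0,4) | p1:(4,2)->(3,2) | p2:(3,4)->(3,3) | p3:(3,1)->(3,0)->EXIT
Step 2: p0:(0,4)->(0,3) | p1:(3,2)->(3,1) | p2:(3,3)->(3,2) | p3:escaped
Step 3: p0:(0,3)->(0,2) | p1:(3,1)->(3,0)->EXIT | p2:(3,2)->(3,1) | p3:escaped
Step 4: p0:(0,2)->(0,1)->EXIT | p1:escaped | p2:(3,1)->(3,0)->EXIT | p3:escaped
Exit steps: [4, 3, 4, 1]
First to escape: p3 at step 1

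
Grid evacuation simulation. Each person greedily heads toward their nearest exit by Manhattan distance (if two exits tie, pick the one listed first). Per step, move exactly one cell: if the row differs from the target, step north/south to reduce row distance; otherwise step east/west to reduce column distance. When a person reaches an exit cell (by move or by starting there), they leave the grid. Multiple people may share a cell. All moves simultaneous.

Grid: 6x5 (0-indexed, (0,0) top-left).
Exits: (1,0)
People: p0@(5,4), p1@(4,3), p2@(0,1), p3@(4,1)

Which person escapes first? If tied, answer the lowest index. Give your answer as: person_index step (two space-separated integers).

Step 1: p0:(5,4)->(4,4) | p1:(4,3)->(3,3) | p2:(0,1)->(1,1) | p3:(4,1)->(3,1)
Step 2: p0:(4,4)->(3,4) | p1:(3,3)->(2,3) | p2:(1,1)->(1,0)->EXIT | p3:(3,1)->(2,1)
Step 3: p0:(3,4)->(2,4) | p1:(2,3)->(1,3) | p2:escaped | p3:(2,1)->(1,1)
Step 4: p0:(2,4)->(1,4) | p1:(1,3)->(1,2) | p2:escaped | p3:(1,1)->(1,0)->EXIT
Step 5: p0:(1,4)->(1,3) | p1:(1,2)->(1,1) | p2:escaped | p3:escaped
Step 6: p0:(1,3)->(1,2) | p1:(1,1)->(1,0)->EXIT | p2:escaped | p3:escaped
Step 7: p0:(1,2)->(1,1) | p1:escaped | p2:escaped | p3:escaped
Step 8: p0:(1,1)->(1,0)->EXIT | p1:escaped | p2:escaped | p3:escaped
Exit steps: [8, 6, 2, 4]
First to escape: p2 at step 2

Answer: 2 2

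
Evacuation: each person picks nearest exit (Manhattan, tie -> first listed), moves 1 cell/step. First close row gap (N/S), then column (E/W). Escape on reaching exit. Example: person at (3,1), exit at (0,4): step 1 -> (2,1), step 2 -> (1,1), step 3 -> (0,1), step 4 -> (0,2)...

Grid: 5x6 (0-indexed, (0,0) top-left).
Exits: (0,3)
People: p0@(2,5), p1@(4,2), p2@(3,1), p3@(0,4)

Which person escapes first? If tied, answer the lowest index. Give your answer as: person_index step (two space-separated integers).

Step 1: p0:(2,5)->(1,5) | p1:(4,2)->(3,2) | p2:(3,1)->(2,1) | p3:(0,4)->(0,3)->EXIT
Step 2: p0:(1,5)->(0,5) | p1:(3,2)->(2,2) | p2:(2,1)->(1,1) | p3:escaped
Step 3: p0:(0,5)->(0,4) | p1:(2,2)->(1,2) | p2:(1,1)->(0,1) | p3:escaped
Step 4: p0:(0,4)->(0,3)->EXIT | p1:(1,2)->(0,2) | p2:(0,1)->(0,2) | p3:escaped
Step 5: p0:escaped | p1:(0,2)->(0,3)->EXIT | p2:(0,2)->(0,3)->EXIT | p3:escaped
Exit steps: [4, 5, 5, 1]
First to escape: p3 at step 1

Answer: 3 1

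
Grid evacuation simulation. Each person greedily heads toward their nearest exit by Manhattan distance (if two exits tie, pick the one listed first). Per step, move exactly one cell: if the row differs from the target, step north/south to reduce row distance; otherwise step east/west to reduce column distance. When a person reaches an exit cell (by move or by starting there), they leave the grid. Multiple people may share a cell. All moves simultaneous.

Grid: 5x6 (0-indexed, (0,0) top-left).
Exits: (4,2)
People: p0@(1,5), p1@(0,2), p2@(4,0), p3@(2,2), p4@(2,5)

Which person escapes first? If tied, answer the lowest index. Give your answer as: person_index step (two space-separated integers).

Answer: 2 2

Derivation:
Step 1: p0:(1,5)->(2,5) | p1:(0,2)->(1,2) | p2:(4,0)->(4,1) | p3:(2,2)->(3,2) | p4:(2,5)->(3,5)
Step 2: p0:(2,5)->(3,5) | p1:(1,2)->(2,2) | p2:(4,1)->(4,2)->EXIT | p3:(3,2)->(4,2)->EXIT | p4:(3,5)->(4,5)
Step 3: p0:(3,5)->(4,5) | p1:(2,2)->(3,2) | p2:escaped | p3:escaped | p4:(4,5)->(4,4)
Step 4: p0:(4,5)->(4,4) | p1:(3,2)->(4,2)->EXIT | p2:escaped | p3:escaped | p4:(4,4)->(4,3)
Step 5: p0:(4,4)->(4,3) | p1:escaped | p2:escaped | p3:escaped | p4:(4,3)->(4,2)->EXIT
Step 6: p0:(4,3)->(4,2)->EXIT | p1:escaped | p2:escaped | p3:escaped | p4:escaped
Exit steps: [6, 4, 2, 2, 5]
First to escape: p2 at step 2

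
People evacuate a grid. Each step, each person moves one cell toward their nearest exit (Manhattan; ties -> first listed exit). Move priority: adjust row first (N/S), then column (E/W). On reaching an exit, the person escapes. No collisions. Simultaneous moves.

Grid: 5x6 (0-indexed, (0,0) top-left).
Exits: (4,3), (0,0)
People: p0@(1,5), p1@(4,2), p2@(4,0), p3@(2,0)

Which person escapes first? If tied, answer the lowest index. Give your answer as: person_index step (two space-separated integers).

Step 1: p0:(1,5)->(2,5) | p1:(4,2)->(4,3)->EXIT | p2:(4,0)->(4,1) | p3:(2,0)->(1,0)
Step 2: p0:(2,5)->(3,5) | p1:escaped | p2:(4,1)->(4,2) | p3:(1,0)->(0,0)->EXIT
Step 3: p0:(3,5)->(4,5) | p1:escaped | p2:(4,2)->(4,3)->EXIT | p3:escaped
Step 4: p0:(4,5)->(4,4) | p1:escaped | p2:escaped | p3:escaped
Step 5: p0:(4,4)->(4,3)->EXIT | p1:escaped | p2:escaped | p3:escaped
Exit steps: [5, 1, 3, 2]
First to escape: p1 at step 1

Answer: 1 1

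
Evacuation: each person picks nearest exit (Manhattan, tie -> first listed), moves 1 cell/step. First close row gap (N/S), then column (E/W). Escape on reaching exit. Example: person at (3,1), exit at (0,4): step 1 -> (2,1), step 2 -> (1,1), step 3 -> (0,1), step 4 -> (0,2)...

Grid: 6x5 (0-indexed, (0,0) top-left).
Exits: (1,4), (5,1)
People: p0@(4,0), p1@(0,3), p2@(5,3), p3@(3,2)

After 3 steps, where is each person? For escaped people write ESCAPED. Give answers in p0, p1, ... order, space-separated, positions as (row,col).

Step 1: p0:(4,0)->(5,0) | p1:(0,3)->(1,3) | p2:(5,3)->(5,2) | p3:(3,2)->(4,2)
Step 2: p0:(5,0)->(5,1)->EXIT | p1:(1,3)->(1,4)->EXIT | p2:(5,2)->(5,1)->EXIT | p3:(4,2)->(5,2)
Step 3: p0:escaped | p1:escaped | p2:escaped | p3:(5,2)->(5,1)->EXIT

ESCAPED ESCAPED ESCAPED ESCAPED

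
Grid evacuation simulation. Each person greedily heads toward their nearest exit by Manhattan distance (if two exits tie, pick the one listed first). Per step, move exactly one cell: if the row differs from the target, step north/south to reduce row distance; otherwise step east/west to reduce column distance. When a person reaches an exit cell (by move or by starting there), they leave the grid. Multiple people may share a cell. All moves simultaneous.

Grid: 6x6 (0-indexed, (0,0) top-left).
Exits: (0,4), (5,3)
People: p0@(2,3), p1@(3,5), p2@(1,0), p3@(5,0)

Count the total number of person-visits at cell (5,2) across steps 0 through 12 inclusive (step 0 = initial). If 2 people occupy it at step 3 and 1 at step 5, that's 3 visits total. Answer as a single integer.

Step 0: p0@(2,3) p1@(3,5) p2@(1,0) p3@(5,0) -> at (5,2): 0 [-], cum=0
Step 1: p0@(1,3) p1@(2,5) p2@(0,0) p3@(5,1) -> at (5,2): 0 [-], cum=0
Step 2: p0@(0,3) p1@(1,5) p2@(0,1) p3@(5,2) -> at (5,2): 1 [p3], cum=1
Step 3: p0@ESC p1@(0,5) p2@(0,2) p3@ESC -> at (5,2): 0 [-], cum=1
Step 4: p0@ESC p1@ESC p2@(0,3) p3@ESC -> at (5,2): 0 [-], cum=1
Step 5: p0@ESC p1@ESC p2@ESC p3@ESC -> at (5,2): 0 [-], cum=1
Total visits = 1

Answer: 1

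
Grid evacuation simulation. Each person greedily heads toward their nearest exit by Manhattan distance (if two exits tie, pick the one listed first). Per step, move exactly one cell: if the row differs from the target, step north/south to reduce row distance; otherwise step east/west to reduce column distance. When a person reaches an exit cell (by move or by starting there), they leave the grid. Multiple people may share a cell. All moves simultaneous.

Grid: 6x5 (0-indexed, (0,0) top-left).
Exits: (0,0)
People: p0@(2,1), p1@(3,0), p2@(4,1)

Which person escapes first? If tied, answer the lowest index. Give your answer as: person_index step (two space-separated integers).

Answer: 0 3

Derivation:
Step 1: p0:(2,1)->(1,1) | p1:(3,0)->(2,0) | p2:(4,1)->(3,1)
Step 2: p0:(1,1)->(0,1) | p1:(2,0)->(1,0) | p2:(3,1)->(2,1)
Step 3: p0:(0,1)->(0,0)->EXIT | p1:(1,0)->(0,0)->EXIT | p2:(2,1)->(1,1)
Step 4: p0:escaped | p1:escaped | p2:(1,1)->(0,1)
Step 5: p0:escaped | p1:escaped | p2:(0,1)->(0,0)->EXIT
Exit steps: [3, 3, 5]
First to escape: p0 at step 3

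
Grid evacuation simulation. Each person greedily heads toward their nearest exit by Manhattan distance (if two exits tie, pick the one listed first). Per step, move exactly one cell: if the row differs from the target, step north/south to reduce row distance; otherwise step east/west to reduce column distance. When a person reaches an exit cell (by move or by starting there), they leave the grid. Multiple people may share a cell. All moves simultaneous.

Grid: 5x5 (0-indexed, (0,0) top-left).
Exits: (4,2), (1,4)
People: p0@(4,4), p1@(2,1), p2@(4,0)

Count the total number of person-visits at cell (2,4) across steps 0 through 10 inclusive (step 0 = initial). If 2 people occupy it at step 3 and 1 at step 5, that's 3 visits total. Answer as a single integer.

Answer: 0

Derivation:
Step 0: p0@(4,4) p1@(2,1) p2@(4,0) -> at (2,4): 0 [-], cum=0
Step 1: p0@(4,3) p1@(3,1) p2@(4,1) -> at (2,4): 0 [-], cum=0
Step 2: p0@ESC p1@(4,1) p2@ESC -> at (2,4): 0 [-], cum=0
Step 3: p0@ESC p1@ESC p2@ESC -> at (2,4): 0 [-], cum=0
Total visits = 0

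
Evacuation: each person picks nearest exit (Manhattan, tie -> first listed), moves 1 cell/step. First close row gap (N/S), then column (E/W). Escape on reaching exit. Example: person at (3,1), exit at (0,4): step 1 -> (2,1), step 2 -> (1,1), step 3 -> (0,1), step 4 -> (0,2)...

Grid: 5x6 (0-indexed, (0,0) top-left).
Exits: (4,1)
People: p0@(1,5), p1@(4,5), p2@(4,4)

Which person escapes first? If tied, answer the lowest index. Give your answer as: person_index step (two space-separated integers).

Answer: 2 3

Derivation:
Step 1: p0:(1,5)->(2,5) | p1:(4,5)->(4,4) | p2:(4,4)->(4,3)
Step 2: p0:(2,5)->(3,5) | p1:(4,4)->(4,3) | p2:(4,3)->(4,2)
Step 3: p0:(3,5)->(4,5) | p1:(4,3)->(4,2) | p2:(4,2)->(4,1)->EXIT
Step 4: p0:(4,5)->(4,4) | p1:(4,2)->(4,1)->EXIT | p2:escaped
Step 5: p0:(4,4)->(4,3) | p1:escaped | p2:escaped
Step 6: p0:(4,3)->(4,2) | p1:escaped | p2:escaped
Step 7: p0:(4,2)->(4,1)->EXIT | p1:escaped | p2:escaped
Exit steps: [7, 4, 3]
First to escape: p2 at step 3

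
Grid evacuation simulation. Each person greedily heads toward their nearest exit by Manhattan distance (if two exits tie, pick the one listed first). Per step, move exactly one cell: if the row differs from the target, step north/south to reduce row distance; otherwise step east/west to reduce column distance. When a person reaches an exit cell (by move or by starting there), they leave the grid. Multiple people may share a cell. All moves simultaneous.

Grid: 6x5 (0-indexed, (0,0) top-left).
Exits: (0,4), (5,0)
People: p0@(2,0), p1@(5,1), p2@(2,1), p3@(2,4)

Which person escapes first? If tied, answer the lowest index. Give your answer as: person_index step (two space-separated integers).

Answer: 1 1

Derivation:
Step 1: p0:(2,0)->(3,0) | p1:(5,1)->(5,0)->EXIT | p2:(2,1)->(3,1) | p3:(2,4)->(1,4)
Step 2: p0:(3,0)->(4,0) | p1:escaped | p2:(3,1)->(4,1) | p3:(1,4)->(0,4)->EXIT
Step 3: p0:(4,0)->(5,0)->EXIT | p1:escaped | p2:(4,1)->(5,1) | p3:escaped
Step 4: p0:escaped | p1:escaped | p2:(5,1)->(5,0)->EXIT | p3:escaped
Exit steps: [3, 1, 4, 2]
First to escape: p1 at step 1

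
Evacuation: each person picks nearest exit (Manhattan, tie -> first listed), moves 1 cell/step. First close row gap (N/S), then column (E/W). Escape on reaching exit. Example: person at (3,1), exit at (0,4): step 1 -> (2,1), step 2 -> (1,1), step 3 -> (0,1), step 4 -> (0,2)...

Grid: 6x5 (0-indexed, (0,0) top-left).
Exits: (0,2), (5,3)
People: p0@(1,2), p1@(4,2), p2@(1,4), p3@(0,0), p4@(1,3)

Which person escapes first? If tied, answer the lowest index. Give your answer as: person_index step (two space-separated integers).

Answer: 0 1

Derivation:
Step 1: p0:(1,2)->(0,2)->EXIT | p1:(4,2)->(5,2) | p2:(1,4)->(0,4) | p3:(0,0)->(0,1) | p4:(1,3)->(0,3)
Step 2: p0:escaped | p1:(5,2)->(5,3)->EXIT | p2:(0,4)->(0,3) | p3:(0,1)->(0,2)->EXIT | p4:(0,3)->(0,2)->EXIT
Step 3: p0:escaped | p1:escaped | p2:(0,3)->(0,2)->EXIT | p3:escaped | p4:escaped
Exit steps: [1, 2, 3, 2, 2]
First to escape: p0 at step 1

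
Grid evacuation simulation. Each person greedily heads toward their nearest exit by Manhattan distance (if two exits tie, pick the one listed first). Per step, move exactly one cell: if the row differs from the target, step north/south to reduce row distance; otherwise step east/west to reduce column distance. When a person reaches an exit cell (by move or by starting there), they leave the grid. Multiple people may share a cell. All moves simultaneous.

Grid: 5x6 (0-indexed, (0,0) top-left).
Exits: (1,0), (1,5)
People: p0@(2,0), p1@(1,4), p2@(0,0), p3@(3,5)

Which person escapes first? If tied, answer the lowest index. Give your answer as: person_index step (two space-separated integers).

Step 1: p0:(2,0)->(1,0)->EXIT | p1:(1,4)->(1,5)->EXIT | p2:(0,0)->(1,0)->EXIT | p3:(3,5)->(2,5)
Step 2: p0:escaped | p1:escaped | p2:escaped | p3:(2,5)->(1,5)->EXIT
Exit steps: [1, 1, 1, 2]
First to escape: p0 at step 1

Answer: 0 1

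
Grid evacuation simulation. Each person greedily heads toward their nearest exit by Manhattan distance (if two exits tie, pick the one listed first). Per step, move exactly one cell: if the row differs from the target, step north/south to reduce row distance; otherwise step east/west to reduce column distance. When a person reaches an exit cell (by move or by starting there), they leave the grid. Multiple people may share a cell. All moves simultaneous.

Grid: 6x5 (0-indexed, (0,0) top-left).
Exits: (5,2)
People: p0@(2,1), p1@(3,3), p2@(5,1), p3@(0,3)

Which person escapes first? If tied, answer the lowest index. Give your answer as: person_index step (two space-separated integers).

Answer: 2 1

Derivation:
Step 1: p0:(2,1)->(3,1) | p1:(3,3)->(4,3) | p2:(5,1)->(5,2)->EXIT | p3:(0,3)->(1,3)
Step 2: p0:(3,1)->(4,1) | p1:(4,3)->(5,3) | p2:escaped | p3:(1,3)->(2,3)
Step 3: p0:(4,1)->(5,1) | p1:(5,3)->(5,2)->EXIT | p2:escaped | p3:(2,3)->(3,3)
Step 4: p0:(5,1)->(5,2)->EXIT | p1:escaped | p2:escaped | p3:(3,3)->(4,3)
Step 5: p0:escaped | p1:escaped | p2:escaped | p3:(4,3)->(5,3)
Step 6: p0:escaped | p1:escaped | p2:escaped | p3:(5,3)->(5,2)->EXIT
Exit steps: [4, 3, 1, 6]
First to escape: p2 at step 1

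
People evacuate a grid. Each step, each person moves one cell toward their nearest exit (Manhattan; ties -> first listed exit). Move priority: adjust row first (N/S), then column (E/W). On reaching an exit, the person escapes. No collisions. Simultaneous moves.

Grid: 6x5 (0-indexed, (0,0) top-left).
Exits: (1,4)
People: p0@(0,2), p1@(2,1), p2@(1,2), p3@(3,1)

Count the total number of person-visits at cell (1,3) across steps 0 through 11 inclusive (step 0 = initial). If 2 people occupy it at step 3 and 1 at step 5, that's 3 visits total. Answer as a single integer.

Answer: 4

Derivation:
Step 0: p0@(0,2) p1@(2,1) p2@(1,2) p3@(3,1) -> at (1,3): 0 [-], cum=0
Step 1: p0@(1,2) p1@(1,1) p2@(1,3) p3@(2,1) -> at (1,3): 1 [p2], cum=1
Step 2: p0@(1,3) p1@(1,2) p2@ESC p3@(1,1) -> at (1,3): 1 [p0], cum=2
Step 3: p0@ESC p1@(1,3) p2@ESC p3@(1,2) -> at (1,3): 1 [p1], cum=3
Step 4: p0@ESC p1@ESC p2@ESC p3@(1,3) -> at (1,3): 1 [p3], cum=4
Step 5: p0@ESC p1@ESC p2@ESC p3@ESC -> at (1,3): 0 [-], cum=4
Total visits = 4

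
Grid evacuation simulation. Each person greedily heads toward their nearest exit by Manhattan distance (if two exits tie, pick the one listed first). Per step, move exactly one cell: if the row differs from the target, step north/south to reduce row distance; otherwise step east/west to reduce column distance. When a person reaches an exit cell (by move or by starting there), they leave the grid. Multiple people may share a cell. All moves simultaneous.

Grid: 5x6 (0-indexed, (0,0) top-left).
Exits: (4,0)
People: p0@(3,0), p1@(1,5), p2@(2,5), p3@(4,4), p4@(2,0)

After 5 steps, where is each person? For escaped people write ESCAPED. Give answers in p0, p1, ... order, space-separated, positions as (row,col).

Step 1: p0:(3,0)->(4,0)->EXIT | p1:(1,5)->(2,5) | p2:(2,5)->(3,5) | p3:(4,4)->(4,3) | p4:(2,0)->(3,0)
Step 2: p0:escaped | p1:(2,5)->(3,5) | p2:(3,5)->(4,5) | p3:(4,3)->(4,2) | p4:(3,0)->(4,0)->EXIT
Step 3: p0:escaped | p1:(3,5)->(4,5) | p2:(4,5)->(4,4) | p3:(4,2)->(4,1) | p4:escaped
Step 4: p0:escaped | p1:(4,5)->(4,4) | p2:(4,4)->(4,3) | p3:(4,1)->(4,0)->EXIT | p4:escaped
Step 5: p0:escaped | p1:(4,4)->(4,3) | p2:(4,3)->(4,2) | p3:escaped | p4:escaped

ESCAPED (4,3) (4,2) ESCAPED ESCAPED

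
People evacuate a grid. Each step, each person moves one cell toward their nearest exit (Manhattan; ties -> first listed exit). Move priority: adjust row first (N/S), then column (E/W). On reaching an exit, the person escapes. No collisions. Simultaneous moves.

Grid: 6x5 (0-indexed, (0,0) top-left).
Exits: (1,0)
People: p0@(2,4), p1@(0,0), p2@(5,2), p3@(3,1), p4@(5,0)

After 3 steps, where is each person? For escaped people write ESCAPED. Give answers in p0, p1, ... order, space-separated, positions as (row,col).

Step 1: p0:(2,4)->(1,4) | p1:(0,0)->(1,0)->EXIT | p2:(5,2)->(4,2) | p3:(3,1)->(2,1) | p4:(5,0)->(4,0)
Step 2: p0:(1,4)->(1,3) | p1:escaped | p2:(4,2)->(3,2) | p3:(2,1)->(1,1) | p4:(4,0)->(3,0)
Step 3: p0:(1,3)->(1,2) | p1:escaped | p2:(3,2)->(2,2) | p3:(1,1)->(1,0)->EXIT | p4:(3,0)->(2,0)

(1,2) ESCAPED (2,2) ESCAPED (2,0)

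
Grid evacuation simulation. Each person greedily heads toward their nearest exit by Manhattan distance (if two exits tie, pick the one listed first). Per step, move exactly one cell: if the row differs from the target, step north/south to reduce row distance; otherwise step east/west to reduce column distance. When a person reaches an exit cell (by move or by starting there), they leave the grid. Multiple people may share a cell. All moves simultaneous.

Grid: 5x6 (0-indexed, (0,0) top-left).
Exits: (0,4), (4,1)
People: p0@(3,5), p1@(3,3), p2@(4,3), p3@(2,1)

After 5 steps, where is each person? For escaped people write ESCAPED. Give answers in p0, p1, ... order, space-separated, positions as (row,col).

Step 1: p0:(3,5)->(2,5) | p1:(3,3)->(4,3) | p2:(4,3)->(4,2) | p3:(2,1)->(3,1)
Step 2: p0:(2,5)->(1,5) | p1:(4,3)->(4,2) | p2:(4,2)->(4,1)->EXIT | p3:(3,1)->(4,1)->EXIT
Step 3: p0:(1,5)->(0,5) | p1:(4,2)->(4,1)->EXIT | p2:escaped | p3:escaped
Step 4: p0:(0,5)->(0,4)->EXIT | p1:escaped | p2:escaped | p3:escaped

ESCAPED ESCAPED ESCAPED ESCAPED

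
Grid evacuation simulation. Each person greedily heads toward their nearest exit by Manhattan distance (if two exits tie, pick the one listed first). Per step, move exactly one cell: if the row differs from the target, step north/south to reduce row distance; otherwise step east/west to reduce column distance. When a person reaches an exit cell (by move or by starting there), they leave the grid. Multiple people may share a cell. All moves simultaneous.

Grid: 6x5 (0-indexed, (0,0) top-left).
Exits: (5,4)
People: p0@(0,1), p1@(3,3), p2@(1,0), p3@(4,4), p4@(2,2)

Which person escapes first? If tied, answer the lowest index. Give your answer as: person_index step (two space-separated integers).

Answer: 3 1

Derivation:
Step 1: p0:(0,1)->(1,1) | p1:(3,3)->(4,3) | p2:(1,0)->(2,0) | p3:(4,4)->(5,4)->EXIT | p4:(2,2)->(3,2)
Step 2: p0:(1,1)->(2,1) | p1:(4,3)->(5,3) | p2:(2,0)->(3,0) | p3:escaped | p4:(3,2)->(4,2)
Step 3: p0:(2,1)->(3,1) | p1:(5,3)->(5,4)->EXIT | p2:(3,0)->(4,0) | p3:escaped | p4:(4,2)->(5,2)
Step 4: p0:(3,1)->(4,1) | p1:escaped | p2:(4,0)->(5,0) | p3:escaped | p4:(5,2)->(5,3)
Step 5: p0:(4,1)->(5,1) | p1:escaped | p2:(5,0)->(5,1) | p3:escaped | p4:(5,3)->(5,4)->EXIT
Step 6: p0:(5,1)->(5,2) | p1:escaped | p2:(5,1)->(5,2) | p3:escaped | p4:escaped
Step 7: p0:(5,2)->(5,3) | p1:escaped | p2:(5,2)->(5,3) | p3:escaped | p4:escaped
Step 8: p0:(5,3)->(5,4)->EXIT | p1:escaped | p2:(5,3)->(5,4)->EXIT | p3:escaped | p4:escaped
Exit steps: [8, 3, 8, 1, 5]
First to escape: p3 at step 1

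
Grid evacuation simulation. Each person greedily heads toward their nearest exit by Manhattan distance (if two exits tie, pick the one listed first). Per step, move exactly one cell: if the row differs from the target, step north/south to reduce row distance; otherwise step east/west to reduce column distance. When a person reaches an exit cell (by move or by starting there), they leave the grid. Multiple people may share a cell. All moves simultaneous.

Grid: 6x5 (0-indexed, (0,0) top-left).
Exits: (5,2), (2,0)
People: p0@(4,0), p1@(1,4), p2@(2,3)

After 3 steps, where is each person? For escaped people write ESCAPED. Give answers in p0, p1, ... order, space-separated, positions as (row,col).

Step 1: p0:(4,0)->(3,0) | p1:(1,4)->(2,4) | p2:(2,3)->(2,2)
Step 2: p0:(3,0)->(2,0)->EXIT | p1:(2,4)->(2,3) | p2:(2,2)->(2,1)
Step 3: p0:escaped | p1:(2,3)->(2,2) | p2:(2,1)->(2,0)->EXIT

ESCAPED (2,2) ESCAPED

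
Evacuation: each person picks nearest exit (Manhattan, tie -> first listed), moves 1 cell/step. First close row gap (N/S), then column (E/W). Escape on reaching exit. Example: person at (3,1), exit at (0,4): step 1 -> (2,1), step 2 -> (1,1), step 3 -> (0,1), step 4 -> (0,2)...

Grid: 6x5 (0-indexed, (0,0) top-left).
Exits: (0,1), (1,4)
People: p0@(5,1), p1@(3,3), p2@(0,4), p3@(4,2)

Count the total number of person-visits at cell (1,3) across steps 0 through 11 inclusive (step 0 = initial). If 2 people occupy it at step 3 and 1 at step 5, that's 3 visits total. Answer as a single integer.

Answer: 1

Derivation:
Step 0: p0@(5,1) p1@(3,3) p2@(0,4) p3@(4,2) -> at (1,3): 0 [-], cum=0
Step 1: p0@(4,1) p1@(2,3) p2@ESC p3@(3,2) -> at (1,3): 0 [-], cum=0
Step 2: p0@(3,1) p1@(1,3) p2@ESC p3@(2,2) -> at (1,3): 1 [p1], cum=1
Step 3: p0@(2,1) p1@ESC p2@ESC p3@(1,2) -> at (1,3): 0 [-], cum=1
Step 4: p0@(1,1) p1@ESC p2@ESC p3@(0,2) -> at (1,3): 0 [-], cum=1
Step 5: p0@ESC p1@ESC p2@ESC p3@ESC -> at (1,3): 0 [-], cum=1
Total visits = 1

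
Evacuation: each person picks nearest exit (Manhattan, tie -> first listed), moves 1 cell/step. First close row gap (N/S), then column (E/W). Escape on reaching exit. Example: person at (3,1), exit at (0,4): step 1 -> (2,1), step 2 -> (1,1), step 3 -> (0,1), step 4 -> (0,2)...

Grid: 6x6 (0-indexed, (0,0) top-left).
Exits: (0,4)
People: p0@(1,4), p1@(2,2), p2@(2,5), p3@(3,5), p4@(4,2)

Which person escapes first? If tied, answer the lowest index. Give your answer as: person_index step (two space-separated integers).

Step 1: p0:(1,4)->(0,4)->EXIT | p1:(2,2)->(1,2) | p2:(2,5)->(1,5) | p3:(3,5)->(2,5) | p4:(4,2)->(3,2)
Step 2: p0:escaped | p1:(1,2)->(0,2) | p2:(1,5)->(0,5) | p3:(2,5)->(1,5) | p4:(3,2)->(2,2)
Step 3: p0:escaped | p1:(0,2)->(0,3) | p2:(0,5)->(0,4)->EXIT | p3:(1,5)->(0,5) | p4:(2,2)->(1,2)
Step 4: p0:escaped | p1:(0,3)->(0,4)->EXIT | p2:escaped | p3:(0,5)->(0,4)->EXIT | p4:(1,2)->(0,2)
Step 5: p0:escaped | p1:escaped | p2:escaped | p3:escaped | p4:(0,2)->(0,3)
Step 6: p0:escaped | p1:escaped | p2:escaped | p3:escaped | p4:(0,3)->(0,4)->EXIT
Exit steps: [1, 4, 3, 4, 6]
First to escape: p0 at step 1

Answer: 0 1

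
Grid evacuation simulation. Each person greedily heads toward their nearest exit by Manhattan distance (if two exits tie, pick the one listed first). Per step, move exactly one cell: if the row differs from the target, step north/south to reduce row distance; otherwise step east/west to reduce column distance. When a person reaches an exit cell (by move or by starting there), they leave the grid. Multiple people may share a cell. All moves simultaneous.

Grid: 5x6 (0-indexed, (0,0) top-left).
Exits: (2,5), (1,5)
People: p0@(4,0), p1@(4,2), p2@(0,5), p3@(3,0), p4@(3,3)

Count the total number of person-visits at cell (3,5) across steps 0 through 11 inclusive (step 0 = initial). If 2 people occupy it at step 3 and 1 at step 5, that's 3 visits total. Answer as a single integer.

Answer: 0

Derivation:
Step 0: p0@(4,0) p1@(4,2) p2@(0,5) p3@(3,0) p4@(3,3) -> at (3,5): 0 [-], cum=0
Step 1: p0@(3,0) p1@(3,2) p2@ESC p3@(2,0) p4@(2,3) -> at (3,5): 0 [-], cum=0
Step 2: p0@(2,0) p1@(2,2) p2@ESC p3@(2,1) p4@(2,4) -> at (3,5): 0 [-], cum=0
Step 3: p0@(2,1) p1@(2,3) p2@ESC p3@(2,2) p4@ESC -> at (3,5): 0 [-], cum=0
Step 4: p0@(2,2) p1@(2,4) p2@ESC p3@(2,3) p4@ESC -> at (3,5): 0 [-], cum=0
Step 5: p0@(2,3) p1@ESC p2@ESC p3@(2,4) p4@ESC -> at (3,5): 0 [-], cum=0
Step 6: p0@(2,4) p1@ESC p2@ESC p3@ESC p4@ESC -> at (3,5): 0 [-], cum=0
Step 7: p0@ESC p1@ESC p2@ESC p3@ESC p4@ESC -> at (3,5): 0 [-], cum=0
Total visits = 0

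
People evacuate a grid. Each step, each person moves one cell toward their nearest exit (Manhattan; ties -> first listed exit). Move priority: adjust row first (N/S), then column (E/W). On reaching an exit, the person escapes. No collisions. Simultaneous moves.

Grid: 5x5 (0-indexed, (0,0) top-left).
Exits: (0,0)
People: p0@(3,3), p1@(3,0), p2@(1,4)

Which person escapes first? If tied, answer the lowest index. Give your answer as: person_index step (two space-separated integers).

Step 1: p0:(3,3)->(2,3) | p1:(3,0)->(2,0) | p2:(1,4)->(0,4)
Step 2: p0:(2,3)->(1,3) | p1:(2,0)->(1,0) | p2:(0,4)->(0,3)
Step 3: p0:(1,3)->(0,3) | p1:(1,0)->(0,0)->EXIT | p2:(0,3)->(0,2)
Step 4: p0:(0,3)->(0,2) | p1:escaped | p2:(0,2)->(0,1)
Step 5: p0:(0,2)->(0,1) | p1:escaped | p2:(0,1)->(0,0)->EXIT
Step 6: p0:(0,1)->(0,0)->EXIT | p1:escaped | p2:escaped
Exit steps: [6, 3, 5]
First to escape: p1 at step 3

Answer: 1 3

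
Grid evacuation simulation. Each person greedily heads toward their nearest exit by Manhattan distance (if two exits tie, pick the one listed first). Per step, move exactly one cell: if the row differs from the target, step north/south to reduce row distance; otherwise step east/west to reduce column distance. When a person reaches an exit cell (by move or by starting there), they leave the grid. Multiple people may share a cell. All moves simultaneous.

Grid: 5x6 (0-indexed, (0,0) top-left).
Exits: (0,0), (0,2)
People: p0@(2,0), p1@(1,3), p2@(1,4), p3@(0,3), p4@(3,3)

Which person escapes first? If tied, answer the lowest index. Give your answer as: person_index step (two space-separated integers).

Step 1: p0:(2,0)->(1,0) | p1:(1,3)->(0,3) | p2:(1,4)->(0,4) | p3:(0,3)->(0,2)->EXIT | p4:(3,3)->(2,3)
Step 2: p0:(1,0)->(0,0)->EXIT | p1:(0,3)->(0,2)->EXIT | p2:(0,4)->(0,3) | p3:escaped | p4:(2,3)->(1,3)
Step 3: p0:escaped | p1:escaped | p2:(0,3)->(0,2)->EXIT | p3:escaped | p4:(1,3)->(0,3)
Step 4: p0:escaped | p1:escaped | p2:escaped | p3:escaped | p4:(0,3)->(0,2)->EXIT
Exit steps: [2, 2, 3, 1, 4]
First to escape: p3 at step 1

Answer: 3 1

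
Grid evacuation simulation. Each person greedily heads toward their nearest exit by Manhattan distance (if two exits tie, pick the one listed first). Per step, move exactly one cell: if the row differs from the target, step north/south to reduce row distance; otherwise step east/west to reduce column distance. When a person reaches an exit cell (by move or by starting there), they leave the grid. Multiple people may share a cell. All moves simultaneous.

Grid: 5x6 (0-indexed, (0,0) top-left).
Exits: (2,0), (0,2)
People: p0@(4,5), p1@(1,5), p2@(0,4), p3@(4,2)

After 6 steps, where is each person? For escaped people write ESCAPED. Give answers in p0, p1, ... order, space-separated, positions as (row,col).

Step 1: p0:(4,5)->(3,5) | p1:(1,5)->(0,5) | p2:(0,4)->(0,3) | p3:(4,2)->(3,2)
Step 2: p0:(3,5)->(2,5) | p1:(0,5)->(0,4) | p2:(0,3)->(0,2)->EXIT | p3:(3,2)->(2,2)
Step 3: p0:(2,5)->(2,4) | p1:(0,4)->(0,3) | p2:escaped | p3:(2,2)->(2,1)
Step 4: p0:(2,4)->(2,3) | p1:(0,3)->(0,2)->EXIT | p2:escaped | p3:(2,1)->(2,0)->EXIT
Step 5: p0:(2,3)->(2,2) | p1:escaped | p2:escaped | p3:escaped
Step 6: p0:(2,2)->(2,1) | p1:escaped | p2:escaped | p3:escaped

(2,1) ESCAPED ESCAPED ESCAPED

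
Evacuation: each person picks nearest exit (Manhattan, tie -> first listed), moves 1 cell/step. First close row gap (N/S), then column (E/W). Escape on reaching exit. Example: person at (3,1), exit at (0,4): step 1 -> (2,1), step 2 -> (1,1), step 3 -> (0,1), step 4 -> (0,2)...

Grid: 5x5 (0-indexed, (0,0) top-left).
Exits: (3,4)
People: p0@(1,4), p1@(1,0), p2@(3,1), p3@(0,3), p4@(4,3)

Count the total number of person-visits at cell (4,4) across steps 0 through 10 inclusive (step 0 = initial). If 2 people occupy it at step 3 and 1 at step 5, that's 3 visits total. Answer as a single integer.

Answer: 0

Derivation:
Step 0: p0@(1,4) p1@(1,0) p2@(3,1) p3@(0,3) p4@(4,3) -> at (4,4): 0 [-], cum=0
Step 1: p0@(2,4) p1@(2,0) p2@(3,2) p3@(1,3) p4@(3,3) -> at (4,4): 0 [-], cum=0
Step 2: p0@ESC p1@(3,0) p2@(3,3) p3@(2,3) p4@ESC -> at (4,4): 0 [-], cum=0
Step 3: p0@ESC p1@(3,1) p2@ESC p3@(3,3) p4@ESC -> at (4,4): 0 [-], cum=0
Step 4: p0@ESC p1@(3,2) p2@ESC p3@ESC p4@ESC -> at (4,4): 0 [-], cum=0
Step 5: p0@ESC p1@(3,3) p2@ESC p3@ESC p4@ESC -> at (4,4): 0 [-], cum=0
Step 6: p0@ESC p1@ESC p2@ESC p3@ESC p4@ESC -> at (4,4): 0 [-], cum=0
Total visits = 0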